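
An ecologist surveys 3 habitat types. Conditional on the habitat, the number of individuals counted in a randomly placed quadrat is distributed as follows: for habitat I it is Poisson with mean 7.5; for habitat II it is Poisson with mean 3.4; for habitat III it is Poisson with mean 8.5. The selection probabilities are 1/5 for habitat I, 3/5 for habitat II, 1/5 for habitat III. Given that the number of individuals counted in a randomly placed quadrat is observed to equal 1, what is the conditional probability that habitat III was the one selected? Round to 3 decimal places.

0.005

Likelihoods P(X=1 | ·): I: 0.00414813; II: 0.113469; III: 0.00172948.
Posterior ∝ prior × likelihood. Numerator for III: 0.2·0.00172948 = 0.000345896.
Normalizing constant: 0.2·0.00414813 + 0.6·0.113469 + 0.2·0.00172948 = 0.069257.
P(III | observation) = 0.000345896 / 0.069257 = 0.00499439.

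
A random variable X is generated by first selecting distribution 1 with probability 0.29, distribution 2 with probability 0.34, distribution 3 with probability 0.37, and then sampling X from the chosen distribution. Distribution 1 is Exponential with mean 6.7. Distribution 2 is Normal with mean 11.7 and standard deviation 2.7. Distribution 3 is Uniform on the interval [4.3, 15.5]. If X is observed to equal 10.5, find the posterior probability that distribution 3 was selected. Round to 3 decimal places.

0.377

Likelihoods f(10.5 | ·): 1: 0.0311397; 2: 0.133861; 3: 0.0892857.
Posterior ∝ prior × likelihood. Numerator for 3: 0.37·0.0892857 = 0.0330357.
Normalizing constant: 0.29·0.0311397 + 0.34·0.133861 + 0.37·0.0892857 = 0.0875789.
P(3 | observation) = 0.0330357 / 0.0875789 = 0.377211.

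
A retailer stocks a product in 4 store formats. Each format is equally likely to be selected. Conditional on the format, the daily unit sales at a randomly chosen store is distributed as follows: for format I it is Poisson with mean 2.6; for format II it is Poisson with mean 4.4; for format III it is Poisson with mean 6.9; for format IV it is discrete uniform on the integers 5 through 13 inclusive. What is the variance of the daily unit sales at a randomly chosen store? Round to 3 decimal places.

11.049

Per component, I: μ=2.6, E[X²]=9.36; II: μ=4.4, E[X²]=23.76; III: μ=6.9, E[X²]=54.51; IV: μ=9, E[X²]=87.6667.
E[X] = 0.25·2.6 + 0.25·4.4 + 0.25·6.9 + 0.25·9 = 5.725.
E[X²] = 0.25·9.36 + 0.25·23.76 + 0.25·54.51 + 0.25·87.6667 = 43.8242.
Var(X) = E[X²] − (E[X])² = 43.8242 − 32.7756 = 11.0485.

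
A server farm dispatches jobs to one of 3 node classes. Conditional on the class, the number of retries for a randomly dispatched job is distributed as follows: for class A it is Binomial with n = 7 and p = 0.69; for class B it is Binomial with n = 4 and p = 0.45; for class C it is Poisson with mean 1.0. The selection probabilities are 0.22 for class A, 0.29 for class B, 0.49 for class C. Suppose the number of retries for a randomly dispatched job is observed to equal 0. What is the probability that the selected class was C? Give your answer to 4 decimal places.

Likelihoods P(X=0 | ·): A: 0.000275126; B: 0.0915063; C: 0.367879.
Posterior ∝ prior × likelihood. Numerator for C: 0.49·0.367879 = 0.180261.
Normalizing constant: 0.22·0.000275126 + 0.29·0.0915063 + 0.49·0.367879 = 0.206858.
P(C | observation) = 0.180261 / 0.206858 = 0.871422.

0.8714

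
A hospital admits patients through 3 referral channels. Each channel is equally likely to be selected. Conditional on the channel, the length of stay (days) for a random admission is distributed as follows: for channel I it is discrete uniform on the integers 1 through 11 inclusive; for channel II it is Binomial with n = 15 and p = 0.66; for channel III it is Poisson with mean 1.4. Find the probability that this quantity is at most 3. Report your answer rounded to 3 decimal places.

Conditional on each channel, P(X ≤ 3): I: 0.272727; II: 0.000352105; III: 0.946275.
By total probability, P(X ≤ 3) = 0.333333·0.272727 + 0.333333·0.000352105 + 0.333333·0.946275 = 0.406451.

0.406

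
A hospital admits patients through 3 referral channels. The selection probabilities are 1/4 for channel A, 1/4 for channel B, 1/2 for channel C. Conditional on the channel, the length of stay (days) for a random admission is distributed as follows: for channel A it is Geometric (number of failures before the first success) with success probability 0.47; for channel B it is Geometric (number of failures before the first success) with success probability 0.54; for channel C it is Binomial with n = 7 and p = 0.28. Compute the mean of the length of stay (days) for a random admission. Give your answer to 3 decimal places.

1.475

Component means — A: 1.12766; B: 0.851852; C: 1.96.
E[X] = 0.25·1.12766 + 0.25·0.851852 + 0.5·1.96 = 1.47488.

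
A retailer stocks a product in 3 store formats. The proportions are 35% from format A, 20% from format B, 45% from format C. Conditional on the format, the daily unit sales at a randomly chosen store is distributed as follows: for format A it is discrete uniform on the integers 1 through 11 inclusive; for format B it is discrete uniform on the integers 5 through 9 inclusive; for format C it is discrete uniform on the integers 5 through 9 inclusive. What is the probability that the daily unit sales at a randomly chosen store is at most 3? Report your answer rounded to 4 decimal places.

0.0955

Conditional on each format, P(X ≤ 3): A: 0.272727; B: 0; C: 0.
By total probability, P(X ≤ 3) = 0.35·0.272727 + 0.2·0 + 0.45·0 = 0.0954545.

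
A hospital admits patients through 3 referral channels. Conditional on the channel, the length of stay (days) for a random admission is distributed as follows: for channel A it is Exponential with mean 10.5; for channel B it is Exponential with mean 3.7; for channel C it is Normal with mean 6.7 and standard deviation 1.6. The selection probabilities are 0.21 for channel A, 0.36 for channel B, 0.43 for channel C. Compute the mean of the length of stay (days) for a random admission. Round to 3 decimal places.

Component means — A: 10.5; B: 3.7; C: 6.7.
E[X] = 0.21·10.5 + 0.36·3.7 + 0.43·6.7 = 6.418.

6.418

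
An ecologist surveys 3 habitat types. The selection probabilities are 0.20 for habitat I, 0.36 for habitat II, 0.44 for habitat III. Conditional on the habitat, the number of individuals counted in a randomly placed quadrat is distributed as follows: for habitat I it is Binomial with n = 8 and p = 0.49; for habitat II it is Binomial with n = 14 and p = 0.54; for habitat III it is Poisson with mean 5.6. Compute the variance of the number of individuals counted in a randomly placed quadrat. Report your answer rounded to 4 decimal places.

Per component, I: μ=3.92, E[X²]=17.3656; II: μ=7.56, E[X²]=60.6312; III: μ=5.6, E[X²]=36.96.
E[X] = 0.2·3.92 + 0.36·7.56 + 0.44·5.6 = 5.9696.
E[X²] = 0.2·17.3656 + 0.36·60.6312 + 0.44·36.96 = 41.5628.
Var(X) = E[X²] − (E[X])² = 41.5628 − 35.6361 = 5.92663.

5.9266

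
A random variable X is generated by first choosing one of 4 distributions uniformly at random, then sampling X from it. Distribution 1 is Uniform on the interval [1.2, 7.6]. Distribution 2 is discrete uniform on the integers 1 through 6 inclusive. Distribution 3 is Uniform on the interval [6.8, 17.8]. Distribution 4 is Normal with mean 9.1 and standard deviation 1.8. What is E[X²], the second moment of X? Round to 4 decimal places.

71.3408

For each component E[X²] = Var + (mean)², giving 1: 22.7733; 2: 15.1667; 3: 161.373; 4: 86.05.
Overall E[X²] = 0.25·22.7733 + 0.25·15.1667 + 0.25·161.373 + 0.25·86.05 = 71.3408.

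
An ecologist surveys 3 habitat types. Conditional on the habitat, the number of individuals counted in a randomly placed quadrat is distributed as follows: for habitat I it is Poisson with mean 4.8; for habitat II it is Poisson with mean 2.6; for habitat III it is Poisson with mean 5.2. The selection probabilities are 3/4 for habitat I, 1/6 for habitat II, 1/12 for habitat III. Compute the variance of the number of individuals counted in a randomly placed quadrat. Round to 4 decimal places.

Per component, I: μ=4.8, E[X²]=27.84; II: μ=2.6, E[X²]=9.36; III: μ=5.2, E[X²]=32.24.
E[X] = 0.75·4.8 + 0.166667·2.6 + 0.0833333·5.2 = 4.46667.
E[X²] = 0.75·27.84 + 0.166667·9.36 + 0.0833333·32.24 = 25.1267.
Var(X) = E[X²] − (E[X])² = 25.1267 − 19.9511 = 5.17556.

5.1756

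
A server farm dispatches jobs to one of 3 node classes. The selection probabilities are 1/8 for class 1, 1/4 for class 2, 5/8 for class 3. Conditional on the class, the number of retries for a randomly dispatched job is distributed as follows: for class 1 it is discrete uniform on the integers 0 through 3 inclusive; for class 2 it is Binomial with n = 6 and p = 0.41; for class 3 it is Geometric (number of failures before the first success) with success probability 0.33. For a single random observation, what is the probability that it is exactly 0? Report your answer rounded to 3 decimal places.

0.248

Conditional on each class, P(X = 0): 1: 0.25; 2: 0.0421805; 3: 0.33.
By total probability, P(X = 0) = 0.125·0.25 + 0.25·0.0421805 + 0.625·0.33 = 0.248045.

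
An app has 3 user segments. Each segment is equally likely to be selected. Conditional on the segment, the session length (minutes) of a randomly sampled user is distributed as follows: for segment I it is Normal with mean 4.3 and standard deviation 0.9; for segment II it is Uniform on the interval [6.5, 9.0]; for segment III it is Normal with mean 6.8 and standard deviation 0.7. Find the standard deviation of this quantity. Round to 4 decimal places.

1.6505

Per component, I: μ=4.3, E[X²]=19.3; II: μ=7.75, E[X²]=60.5833; III: μ=6.8, E[X²]=46.73.
E[X] = 0.333333·4.3 + 0.333333·7.75 + 0.333333·6.8 = 6.28333.
E[X²] = 0.333333·19.3 + 0.333333·60.5833 + 0.333333·46.73 = 42.2044.
Var(X) = E[X²] − (E[X])² = 42.2044 − 39.4803 = 2.72417.
SD(X) = √2.72417 = 1.6505.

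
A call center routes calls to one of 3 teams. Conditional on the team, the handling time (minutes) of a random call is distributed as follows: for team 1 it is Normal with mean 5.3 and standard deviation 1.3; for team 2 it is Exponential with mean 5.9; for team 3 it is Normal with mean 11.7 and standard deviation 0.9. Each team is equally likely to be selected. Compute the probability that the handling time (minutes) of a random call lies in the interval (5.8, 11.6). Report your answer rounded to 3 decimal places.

0.347

Conditional on each team, P(5.8 < X < 11.6): 1: 0.350261; 2: 0.234166; 3: 0.455764.
By total probability, P(5.8 < X < 11.6) = 0.333333·0.350261 + 0.333333·0.234166 + 0.333333·0.455764 = 0.34673.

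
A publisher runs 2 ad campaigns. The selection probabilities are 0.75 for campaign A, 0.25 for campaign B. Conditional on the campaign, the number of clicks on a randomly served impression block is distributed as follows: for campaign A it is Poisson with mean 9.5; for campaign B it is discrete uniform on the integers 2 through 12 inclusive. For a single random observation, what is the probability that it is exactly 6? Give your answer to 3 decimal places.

0.080

Conditional on each campaign, P(X = 6): A: 0.0764208; B: 0.0909091.
By total probability, P(X = 6) = 0.75·0.0764208 + 0.25·0.0909091 = 0.0800429.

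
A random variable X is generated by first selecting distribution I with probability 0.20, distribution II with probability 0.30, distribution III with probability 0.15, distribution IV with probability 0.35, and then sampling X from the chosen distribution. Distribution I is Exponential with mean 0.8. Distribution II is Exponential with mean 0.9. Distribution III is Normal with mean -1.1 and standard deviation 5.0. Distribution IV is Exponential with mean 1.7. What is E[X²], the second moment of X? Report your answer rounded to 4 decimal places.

For each component E[X²] = Var + (mean)², giving I: 1.28; II: 1.62; III: 26.21; IV: 5.78.
Overall E[X²] = 0.2·1.28 + 0.3·1.62 + 0.15·26.21 + 0.35·5.78 = 6.6965.

6.6965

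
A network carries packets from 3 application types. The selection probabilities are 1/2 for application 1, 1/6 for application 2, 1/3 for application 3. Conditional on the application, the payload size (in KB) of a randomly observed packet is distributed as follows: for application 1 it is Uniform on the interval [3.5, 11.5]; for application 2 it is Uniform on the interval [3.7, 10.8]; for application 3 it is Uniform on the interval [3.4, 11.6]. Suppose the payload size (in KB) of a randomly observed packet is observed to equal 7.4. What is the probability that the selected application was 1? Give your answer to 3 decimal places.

0.494

Likelihoods f(7.4 | ·): 1: 0.125; 2: 0.140845; 3: 0.121951.
Posterior ∝ prior × likelihood. Numerator for 1: 0.5·0.125 = 0.0625.
Normalizing constant: 0.5·0.125 + 0.166667·0.140845 + 0.333333·0.121951 = 0.126625.
P(1 | observation) = 0.0625 / 0.126625 = 0.493585.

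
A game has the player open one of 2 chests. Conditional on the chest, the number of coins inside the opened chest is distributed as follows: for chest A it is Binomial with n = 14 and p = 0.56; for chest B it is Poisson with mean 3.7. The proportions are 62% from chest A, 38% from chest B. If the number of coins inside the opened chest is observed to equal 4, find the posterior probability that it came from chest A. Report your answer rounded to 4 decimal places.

0.1845

Likelihoods P(X=4 | ·): A: 0.026774; B: 0.193066.
Posterior ∝ prior × likelihood. Numerator for A: 0.62·0.026774 = 0.0165999.
Normalizing constant: 0.62·0.026774 + 0.38·0.193066 = 0.089965.
P(A | observation) = 0.0165999 / 0.089965 = 0.184515.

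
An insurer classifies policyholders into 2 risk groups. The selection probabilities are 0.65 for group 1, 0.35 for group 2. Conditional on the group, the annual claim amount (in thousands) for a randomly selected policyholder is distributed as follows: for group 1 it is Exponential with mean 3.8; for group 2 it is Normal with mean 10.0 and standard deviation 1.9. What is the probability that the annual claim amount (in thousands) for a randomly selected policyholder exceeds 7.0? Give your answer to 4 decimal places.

0.4330

Conditional on each group, P(X > 7.0): 1: 0.158483; 2: 0.942826.
By total probability, P(X > 7.0) = 0.65·0.158483 + 0.35·0.942826 = 0.433003.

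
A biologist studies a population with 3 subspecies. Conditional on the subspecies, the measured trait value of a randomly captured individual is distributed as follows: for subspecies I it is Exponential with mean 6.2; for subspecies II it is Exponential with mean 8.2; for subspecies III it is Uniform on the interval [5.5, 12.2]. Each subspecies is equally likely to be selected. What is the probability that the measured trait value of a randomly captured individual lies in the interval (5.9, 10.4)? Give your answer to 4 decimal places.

Conditional on each subspecies, P(5.9 < X < 10.4): I: 0.199262; II: 0.205678; III: 0.671642.
By total probability, P(5.9 < X < 10.4) = 0.333333·0.199262 + 0.333333·0.205678 + 0.333333·0.671642 = 0.358861.

0.3589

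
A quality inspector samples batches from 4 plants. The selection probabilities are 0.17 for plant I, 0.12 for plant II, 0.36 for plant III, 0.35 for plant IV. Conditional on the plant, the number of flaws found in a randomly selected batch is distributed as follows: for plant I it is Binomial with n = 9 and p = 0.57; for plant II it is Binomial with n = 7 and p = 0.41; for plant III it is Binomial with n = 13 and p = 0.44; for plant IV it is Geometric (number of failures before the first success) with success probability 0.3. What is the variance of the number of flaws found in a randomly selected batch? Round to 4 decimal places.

6.8526

Per component, I: μ=5.13, E[X²]=28.5228; II: μ=2.87, E[X²]=9.9302; III: μ=5.72, E[X²]=35.9216; IV: μ=2.33333, E[X²]=13.2222.
E[X] = 0.17·5.13 + 0.12·2.87 + 0.36·5.72 + 0.35·2.33333 = 4.09237.
E[X²] = 0.17·28.5228 + 0.12·9.9302 + 0.36·35.9216 + 0.35·13.2222 = 23.6001.
Var(X) = E[X²] − (E[X])² = 23.6001 − 16.7475 = 6.85259.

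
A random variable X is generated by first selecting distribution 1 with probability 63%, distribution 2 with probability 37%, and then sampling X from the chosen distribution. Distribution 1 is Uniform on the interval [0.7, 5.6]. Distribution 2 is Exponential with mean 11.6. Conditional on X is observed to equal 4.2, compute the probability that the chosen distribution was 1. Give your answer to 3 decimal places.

0.853

Likelihoods f(4.2 | ·): 1: 0.204082; 2: 0.0600202.
Posterior ∝ prior × likelihood. Numerator for 1: 0.63·0.204082 = 0.128571.
Normalizing constant: 0.63·0.204082 + 0.37·0.0600202 = 0.150779.
P(1 | observation) = 0.128571 / 0.150779 = 0.852715.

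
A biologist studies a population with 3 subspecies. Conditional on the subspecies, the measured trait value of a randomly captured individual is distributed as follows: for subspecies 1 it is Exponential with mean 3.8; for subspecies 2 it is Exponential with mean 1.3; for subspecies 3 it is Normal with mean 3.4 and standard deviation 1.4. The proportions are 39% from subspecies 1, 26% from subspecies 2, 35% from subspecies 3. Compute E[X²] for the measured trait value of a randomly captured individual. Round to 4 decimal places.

For each component E[X²] = Var + (mean)², giving 1: 28.88; 2: 3.38; 3: 13.52.
Overall E[X²] = 0.39·28.88 + 0.26·3.38 + 0.35·13.52 = 16.874.

16.8740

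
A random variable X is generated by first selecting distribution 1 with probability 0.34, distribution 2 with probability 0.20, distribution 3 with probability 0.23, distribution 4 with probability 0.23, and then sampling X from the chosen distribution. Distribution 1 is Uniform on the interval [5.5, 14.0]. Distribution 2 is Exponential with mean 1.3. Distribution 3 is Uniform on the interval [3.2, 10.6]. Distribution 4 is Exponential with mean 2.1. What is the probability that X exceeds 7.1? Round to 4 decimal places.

Conditional on each component, P(X > 7.1): 1: 0.811765; 2: 0.00424702; 3: 0.472973; 4: 0.034015.
By total probability, P(X > 7.1) = 0.34·0.811765 + 0.2·0.00424702 + 0.23·0.472973 + 0.23·0.034015 = 0.393457.

0.3935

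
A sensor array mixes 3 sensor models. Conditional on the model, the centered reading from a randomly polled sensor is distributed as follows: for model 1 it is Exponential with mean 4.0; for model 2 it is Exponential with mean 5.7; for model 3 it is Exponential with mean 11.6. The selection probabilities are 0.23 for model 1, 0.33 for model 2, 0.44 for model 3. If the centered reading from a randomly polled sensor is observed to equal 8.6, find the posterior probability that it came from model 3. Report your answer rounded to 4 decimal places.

Likelihoods f(8.6 | ·): 1: 0.029121; 2: 0.0388038; 3: 0.0410738.
Posterior ∝ prior × likelihood. Numerator for 3: 0.44·0.0410738 = 0.0180725.
Normalizing constant: 0.23·0.029121 + 0.33·0.0388038 + 0.44·0.0410738 = 0.0375756.
P(3 | observation) = 0.0180725 / 0.0375756 = 0.480964.

0.4810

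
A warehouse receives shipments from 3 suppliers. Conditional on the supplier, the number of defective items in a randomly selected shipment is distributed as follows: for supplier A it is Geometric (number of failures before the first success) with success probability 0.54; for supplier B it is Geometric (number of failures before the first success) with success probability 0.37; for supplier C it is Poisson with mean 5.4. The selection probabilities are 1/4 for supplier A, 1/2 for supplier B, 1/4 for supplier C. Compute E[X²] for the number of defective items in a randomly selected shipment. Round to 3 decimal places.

For each component E[X²] = Var + (mean)², giving A: 2.30316; B: 7.5011; C: 34.56.
Overall E[X²] = 0.25·2.30316 + 0.5·7.5011 + 0.25·34.56 = 12.9663.

12.966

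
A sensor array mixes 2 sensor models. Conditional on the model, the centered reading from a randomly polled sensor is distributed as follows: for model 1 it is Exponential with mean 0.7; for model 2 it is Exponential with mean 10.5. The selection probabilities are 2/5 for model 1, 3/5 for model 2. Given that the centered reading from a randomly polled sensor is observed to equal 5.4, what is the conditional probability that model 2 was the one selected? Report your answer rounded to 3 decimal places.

Likelihoods f(5.4 | ·): 1: 0.00063772; 2: 0.0569455.
Posterior ∝ prior × likelihood. Numerator for 2: 0.6·0.0569455 = 0.0341673.
Normalizing constant: 0.4·0.00063772 + 0.6·0.0569455 = 0.0344224.
P(2 | observation) = 0.0341673 / 0.0344224 = 0.992589.

0.993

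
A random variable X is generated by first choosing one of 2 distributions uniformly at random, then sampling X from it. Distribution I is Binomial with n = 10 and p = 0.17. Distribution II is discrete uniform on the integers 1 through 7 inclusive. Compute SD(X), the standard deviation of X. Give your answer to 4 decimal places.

2.0070

Per component, I: μ=1.7, E[X²]=4.301; II: μ=4, E[X²]=20.
E[X] = 0.5·1.7 + 0.5·4 = 2.85.
E[X²] = 0.5·4.301 + 0.5·20 = 12.1505.
Var(X) = E[X²] − (E[X])² = 12.1505 − 8.1225 = 4.028.
SD(X) = √4.028 = 2.00699.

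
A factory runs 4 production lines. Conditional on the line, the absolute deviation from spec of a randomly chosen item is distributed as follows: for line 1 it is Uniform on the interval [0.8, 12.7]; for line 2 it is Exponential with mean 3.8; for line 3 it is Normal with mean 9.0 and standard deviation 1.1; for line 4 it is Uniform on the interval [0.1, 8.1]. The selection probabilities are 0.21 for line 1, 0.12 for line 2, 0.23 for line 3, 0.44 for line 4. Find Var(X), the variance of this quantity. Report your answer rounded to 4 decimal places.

Per component, 1: μ=6.75, E[X²]=57.3633; 2: μ=3.8, E[X²]=28.88; 3: μ=9, E[X²]=82.21; 4: μ=4.1, E[X²]=22.1433.
E[X] = 0.21·6.75 + 0.12·3.8 + 0.23·9 + 0.44·4.1 = 5.7475.
E[X²] = 0.21·57.3633 + 0.12·28.88 + 0.23·82.21 + 0.44·22.1433 = 44.1633.
Var(X) = E[X²] − (E[X])² = 44.1633 − 33.0338 = 11.1295.

11.1295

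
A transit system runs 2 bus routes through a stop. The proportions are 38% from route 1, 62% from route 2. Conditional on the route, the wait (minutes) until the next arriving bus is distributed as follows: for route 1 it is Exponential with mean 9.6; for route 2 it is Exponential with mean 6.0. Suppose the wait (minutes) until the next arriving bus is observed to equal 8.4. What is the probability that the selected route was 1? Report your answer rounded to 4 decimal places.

0.3930

Likelihoods f(8.4 | ·): 1: 0.0434231; 2: 0.0410995.
Posterior ∝ prior × likelihood. Numerator for 1: 0.38·0.0434231 = 0.0165008.
Normalizing constant: 0.38·0.0434231 + 0.62·0.0410995 = 0.0419825.
P(1 | observation) = 0.0165008 / 0.0419825 = 0.39304.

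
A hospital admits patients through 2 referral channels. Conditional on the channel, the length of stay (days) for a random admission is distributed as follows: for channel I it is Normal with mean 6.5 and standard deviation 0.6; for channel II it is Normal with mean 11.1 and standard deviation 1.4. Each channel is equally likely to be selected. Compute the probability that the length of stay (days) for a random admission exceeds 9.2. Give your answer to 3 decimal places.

Conditional on each channel, P(X > 9.2): I: 3.39767e-06; II: 0.912632.
By total probability, P(X > 9.2) = 0.5·3.39767e-06 + 0.5·0.912632 = 0.456318.

0.456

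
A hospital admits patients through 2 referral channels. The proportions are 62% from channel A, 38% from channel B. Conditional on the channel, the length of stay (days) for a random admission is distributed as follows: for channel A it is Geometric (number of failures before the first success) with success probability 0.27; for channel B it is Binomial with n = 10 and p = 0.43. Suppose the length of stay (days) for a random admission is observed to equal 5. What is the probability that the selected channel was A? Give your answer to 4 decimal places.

0.2906

Likelihoods P(X=5 | ·): A: 0.0559729; B: 0.222904.
Posterior ∝ prior × likelihood. Numerator for A: 0.62·0.0559729 = 0.0347032.
Normalizing constant: 0.62·0.0559729 + 0.38·0.222904 = 0.119407.
P(A | observation) = 0.0347032 / 0.119407 = 0.290631.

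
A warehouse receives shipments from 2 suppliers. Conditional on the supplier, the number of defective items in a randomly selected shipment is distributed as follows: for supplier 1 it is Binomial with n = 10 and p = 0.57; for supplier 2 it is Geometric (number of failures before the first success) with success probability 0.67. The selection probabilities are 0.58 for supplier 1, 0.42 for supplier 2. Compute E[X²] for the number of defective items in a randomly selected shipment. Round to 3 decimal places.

20.676

For each component E[X²] = Var + (mean)², giving 1: 34.941; 2: 0.977723.
Overall E[X²] = 0.58·34.941 + 0.42·0.977723 = 20.6764.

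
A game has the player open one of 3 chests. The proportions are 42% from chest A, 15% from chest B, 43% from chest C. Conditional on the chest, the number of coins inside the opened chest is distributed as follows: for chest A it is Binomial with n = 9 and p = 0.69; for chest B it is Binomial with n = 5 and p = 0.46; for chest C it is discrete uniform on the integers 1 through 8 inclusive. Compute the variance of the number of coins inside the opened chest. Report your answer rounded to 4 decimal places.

Per component, A: μ=6.21, E[X²]=40.4892; B: μ=2.3, E[X²]=6.532; C: μ=4.5, E[X²]=25.5.
E[X] = 0.42·6.21 + 0.15·2.3 + 0.43·4.5 = 4.8882.
E[X²] = 0.42·40.4892 + 0.15·6.532 + 0.43·25.5 = 28.9503.
Var(X) = E[X²] − (E[X])² = 28.9503 − 23.8945 = 5.05576.

5.0558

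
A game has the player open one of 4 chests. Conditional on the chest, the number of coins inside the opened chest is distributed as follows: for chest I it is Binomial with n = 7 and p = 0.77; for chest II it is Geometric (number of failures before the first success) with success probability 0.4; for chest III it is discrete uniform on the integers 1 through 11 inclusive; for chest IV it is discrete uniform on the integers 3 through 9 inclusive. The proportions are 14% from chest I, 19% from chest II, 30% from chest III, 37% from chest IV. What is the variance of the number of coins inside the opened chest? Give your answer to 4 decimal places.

8.3813

Per component, I: μ=5.39, E[X²]=30.2918; II: μ=1.5, E[X²]=6; III: μ=6, E[X²]=46; IV: μ=6, E[X²]=40.
E[X] = 0.14·5.39 + 0.19·1.5 + 0.3·6 + 0.37·6 = 5.0596.
E[X²] = 0.14·30.2918 + 0.19·6 + 0.3·46 + 0.37·40 = 33.9809.
Var(X) = E[X²] − (E[X])² = 33.9809 − 25.5996 = 8.3813.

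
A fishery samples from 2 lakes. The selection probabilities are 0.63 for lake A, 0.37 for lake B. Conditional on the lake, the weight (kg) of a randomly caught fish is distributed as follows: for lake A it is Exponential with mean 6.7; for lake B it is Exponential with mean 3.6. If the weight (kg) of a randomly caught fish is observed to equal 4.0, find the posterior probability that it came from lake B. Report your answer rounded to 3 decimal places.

Likelihoods f(4.0 | ·): A: 0.0821571; B: 0.0914425.
Posterior ∝ prior × likelihood. Numerator for B: 0.37·0.0914425 = 0.0338337.
Normalizing constant: 0.63·0.0821571 + 0.37·0.0914425 = 0.0855927.
P(B | observation) = 0.0338337 / 0.0855927 = 0.395288.

0.395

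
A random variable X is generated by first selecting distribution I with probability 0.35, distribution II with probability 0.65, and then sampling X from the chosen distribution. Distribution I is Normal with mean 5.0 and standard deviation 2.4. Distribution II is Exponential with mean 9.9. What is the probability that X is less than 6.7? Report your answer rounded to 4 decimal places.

Conditional on each component, P(X < 6.7): I: 0.760631; II: 0.491743.
By total probability, P(X < 6.7) = 0.35·0.760631 + 0.65·0.491743 = 0.585854.

0.5859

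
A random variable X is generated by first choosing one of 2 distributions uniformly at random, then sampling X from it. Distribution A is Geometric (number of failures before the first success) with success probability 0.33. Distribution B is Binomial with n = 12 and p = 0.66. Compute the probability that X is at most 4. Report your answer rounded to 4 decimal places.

0.4431

Conditional on each component, P(X ≤ 4): A: 0.864987; B: 0.0212648.
By total probability, P(X ≤ 4) = 0.5·0.864987 + 0.5·0.0212648 = 0.443126.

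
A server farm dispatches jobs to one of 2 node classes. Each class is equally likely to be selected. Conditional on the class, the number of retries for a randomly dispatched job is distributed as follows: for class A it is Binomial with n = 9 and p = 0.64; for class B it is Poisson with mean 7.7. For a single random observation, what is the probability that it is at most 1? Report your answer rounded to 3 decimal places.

Conditional on each class, P(X ≤ 1): A: 0.00172652; B: 0.0039396.
By total probability, P(X ≤ 1) = 0.5·0.00172652 + 0.5·0.0039396 = 0.00283306.

0.003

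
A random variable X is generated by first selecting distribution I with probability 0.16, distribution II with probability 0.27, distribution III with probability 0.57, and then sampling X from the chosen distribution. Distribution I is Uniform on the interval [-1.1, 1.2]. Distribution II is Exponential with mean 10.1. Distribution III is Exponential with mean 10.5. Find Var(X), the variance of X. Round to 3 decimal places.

104.803

Per component, I: μ=0.05, E[X²]=0.443333; II: μ=10.1, E[X²]=204.02; III: μ=10.5, E[X²]=220.5.
E[X] = 0.16·0.05 + 0.27·10.1 + 0.57·10.5 = 8.72.
E[X²] = 0.16·0.443333 + 0.27·204.02 + 0.57·220.5 = 180.841.
Var(X) = E[X²] − (E[X])² = 180.841 − 76.0384 = 104.803.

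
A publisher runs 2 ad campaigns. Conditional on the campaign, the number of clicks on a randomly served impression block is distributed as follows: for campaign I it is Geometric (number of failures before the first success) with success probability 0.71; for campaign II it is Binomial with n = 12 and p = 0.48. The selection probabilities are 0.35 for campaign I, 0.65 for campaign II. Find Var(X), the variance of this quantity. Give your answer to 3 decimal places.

8.664

Per component, I: μ=0.408451, E[X²]=0.742115; II: μ=5.76, E[X²]=36.1728.
E[X] = 0.35·0.408451 + 0.65·5.76 = 3.88696.
E[X²] = 0.35·0.742115 + 0.65·36.1728 = 23.7721.
Var(X) = E[X²] − (E[X])² = 23.7721 − 15.1084 = 8.66362.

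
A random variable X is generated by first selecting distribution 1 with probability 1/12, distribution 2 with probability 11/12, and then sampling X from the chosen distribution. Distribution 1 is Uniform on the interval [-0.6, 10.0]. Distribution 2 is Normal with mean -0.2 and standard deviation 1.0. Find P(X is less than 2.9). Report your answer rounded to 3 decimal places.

Conditional on each component, P(X < 2.9): 1: 0.330189; 2: 0.999032.
By total probability, P(X < 2.9) = 0.0833333·0.330189 + 0.916667·0.999032 = 0.943295.

0.943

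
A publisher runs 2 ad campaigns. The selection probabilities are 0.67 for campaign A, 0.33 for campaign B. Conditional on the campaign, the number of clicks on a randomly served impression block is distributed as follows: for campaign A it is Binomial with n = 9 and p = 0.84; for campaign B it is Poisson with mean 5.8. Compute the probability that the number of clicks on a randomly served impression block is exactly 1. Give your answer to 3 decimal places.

Conditional on each campaign, P(X = 1): A: 3.247e-06; B: 0.0175598.
By total probability, P(X = 1) = 0.67·3.247e-06 + 0.33·0.0175598 = 0.00579692.

0.006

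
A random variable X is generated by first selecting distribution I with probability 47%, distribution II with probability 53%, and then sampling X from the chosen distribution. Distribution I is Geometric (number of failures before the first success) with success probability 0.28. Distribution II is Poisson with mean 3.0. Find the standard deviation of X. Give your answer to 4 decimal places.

Per component, I: μ=2.57143, E[X²]=15.7959; II: μ=3, E[X²]=12.
E[X] = 0.47·2.57143 + 0.53·3 = 2.79857.
E[X²] = 0.47·15.7959 + 0.53·12 = 13.7841.
Var(X) = E[X²] − (E[X])² = 13.7841 − 7.832 = 5.95208.
SD(X) = √5.95208 = 2.43969.

2.4397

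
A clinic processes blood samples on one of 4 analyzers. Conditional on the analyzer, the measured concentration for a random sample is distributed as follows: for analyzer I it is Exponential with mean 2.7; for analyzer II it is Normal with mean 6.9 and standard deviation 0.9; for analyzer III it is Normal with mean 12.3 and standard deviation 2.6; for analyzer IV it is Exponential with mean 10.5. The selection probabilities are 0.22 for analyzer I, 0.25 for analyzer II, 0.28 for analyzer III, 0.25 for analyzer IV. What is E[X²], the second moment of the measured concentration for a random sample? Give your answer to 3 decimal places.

For each component E[X²] = Var + (mean)², giving I: 14.58; II: 48.42; III: 158.05; IV: 220.5.
Overall E[X²] = 0.22·14.58 + 0.25·48.42 + 0.28·158.05 + 0.25·220.5 = 114.692.

114.692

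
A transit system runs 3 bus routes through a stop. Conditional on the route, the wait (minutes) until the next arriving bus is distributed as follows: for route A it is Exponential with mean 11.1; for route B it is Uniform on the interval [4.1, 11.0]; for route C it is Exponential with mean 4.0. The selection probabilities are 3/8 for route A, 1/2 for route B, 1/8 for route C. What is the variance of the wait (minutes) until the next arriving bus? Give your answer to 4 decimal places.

Per component, A: μ=11.1, E[X²]=246.42; B: μ=7.55, E[X²]=60.97; C: μ=4, E[X²]=32.
E[X] = 0.375·11.1 + 0.5·7.55 + 0.125·4 = 8.4375.
E[X²] = 0.375·246.42 + 0.5·60.97 + 0.125·32 = 126.892.
Var(X) = E[X²] − (E[X])² = 126.892 − 71.1914 = 55.7011.

55.7011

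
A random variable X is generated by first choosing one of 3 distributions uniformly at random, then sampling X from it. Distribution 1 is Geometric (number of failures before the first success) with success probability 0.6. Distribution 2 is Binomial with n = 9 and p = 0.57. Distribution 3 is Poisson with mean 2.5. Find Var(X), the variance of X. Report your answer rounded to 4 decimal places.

Per component, 1: μ=0.666667, E[X²]=1.55556; 2: μ=5.13, E[X²]=28.5228; 3: μ=2.5, E[X²]=8.75.
E[X] = 0.333333·0.666667 + 0.333333·5.13 + 0.333333·2.5 = 2.76556.
E[X²] = 0.333333·1.55556 + 0.333333·28.5228 + 0.333333·8.75 = 12.9428.
Var(X) = E[X²] − (E[X])² = 12.9428 − 7.6483 = 5.29449.

5.2945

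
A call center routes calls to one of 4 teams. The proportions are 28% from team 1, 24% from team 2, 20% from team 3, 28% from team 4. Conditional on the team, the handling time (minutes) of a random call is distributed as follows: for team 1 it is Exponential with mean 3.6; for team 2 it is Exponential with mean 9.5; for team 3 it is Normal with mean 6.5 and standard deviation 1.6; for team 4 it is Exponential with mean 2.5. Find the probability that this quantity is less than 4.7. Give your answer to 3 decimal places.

Conditional on each team, P(X < 4.7): 1: 0.728978; 2: 0.390269; 3: 0.130295; 4: 0.84741.
By total probability, P(X < 4.7) = 0.28·0.728978 + 0.24·0.390269 + 0.2·0.130295 + 0.28·0.84741 = 0.561112.

0.561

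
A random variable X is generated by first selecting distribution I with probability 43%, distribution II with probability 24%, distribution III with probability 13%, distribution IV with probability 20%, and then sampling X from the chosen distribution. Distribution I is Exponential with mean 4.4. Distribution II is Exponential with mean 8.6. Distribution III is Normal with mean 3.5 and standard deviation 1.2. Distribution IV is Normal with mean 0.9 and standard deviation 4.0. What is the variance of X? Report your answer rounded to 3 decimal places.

Per component, I: μ=4.4, E[X²]=38.72; II: μ=8.6, E[X²]=147.92; III: μ=3.5, E[X²]=13.69; IV: μ=0.9, E[X²]=16.81.
E[X] = 0.43·4.4 + 0.24·8.6 + 0.13·3.5 + 0.2·0.9 = 4.591.
E[X²] = 0.43·38.72 + 0.24·147.92 + 0.13·13.69 + 0.2·16.81 = 57.2921.
Var(X) = E[X²] − (E[X])² = 57.2921 − 21.0773 = 36.2148.

36.215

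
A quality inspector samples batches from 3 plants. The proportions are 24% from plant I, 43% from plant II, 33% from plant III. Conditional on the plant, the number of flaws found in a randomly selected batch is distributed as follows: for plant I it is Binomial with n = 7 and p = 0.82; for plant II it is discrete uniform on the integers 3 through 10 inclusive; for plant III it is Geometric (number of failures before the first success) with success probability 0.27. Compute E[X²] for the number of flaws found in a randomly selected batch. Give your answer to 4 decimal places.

For each component E[X²] = Var + (mean)², giving I: 33.9808; II: 47.5; III: 17.3237.
Overall E[X²] = 0.24·33.9808 + 0.43·47.5 + 0.33·17.3237 = 34.2972.

34.2972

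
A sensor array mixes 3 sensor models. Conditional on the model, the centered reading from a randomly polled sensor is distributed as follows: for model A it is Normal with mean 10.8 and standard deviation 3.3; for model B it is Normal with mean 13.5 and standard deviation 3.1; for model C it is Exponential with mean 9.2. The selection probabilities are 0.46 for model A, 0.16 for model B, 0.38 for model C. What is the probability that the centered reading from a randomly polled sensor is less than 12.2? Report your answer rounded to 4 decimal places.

0.6387

Conditional on each model, P(X < 12.2): A: 0.664305; B: 0.337478; C: 0.734486.
By total probability, P(X < 12.2) = 0.46·0.664305 + 0.16·0.337478 + 0.38·0.734486 = 0.638682.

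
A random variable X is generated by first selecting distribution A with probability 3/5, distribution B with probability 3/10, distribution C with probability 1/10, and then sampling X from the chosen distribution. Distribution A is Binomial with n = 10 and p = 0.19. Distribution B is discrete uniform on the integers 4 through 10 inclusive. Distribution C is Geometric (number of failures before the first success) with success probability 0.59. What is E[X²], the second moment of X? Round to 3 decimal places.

For each component E[X²] = Var + (mean)², giving A: 5.149; B: 53; C: 1.66073.
Overall E[X²] = 0.6·5.149 + 0.3·53 + 0.1·1.66073 = 19.1555.

19.155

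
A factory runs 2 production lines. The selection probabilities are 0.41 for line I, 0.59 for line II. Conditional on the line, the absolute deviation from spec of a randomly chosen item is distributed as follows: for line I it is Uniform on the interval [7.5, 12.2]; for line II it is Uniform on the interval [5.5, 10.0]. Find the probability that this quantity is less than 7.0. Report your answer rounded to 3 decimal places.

Conditional on each line, P(X < 7.0): I: 0; II: 0.333333.
By total probability, P(X < 7.0) = 0.41·0 + 0.59·0.333333 = 0.196667.

0.197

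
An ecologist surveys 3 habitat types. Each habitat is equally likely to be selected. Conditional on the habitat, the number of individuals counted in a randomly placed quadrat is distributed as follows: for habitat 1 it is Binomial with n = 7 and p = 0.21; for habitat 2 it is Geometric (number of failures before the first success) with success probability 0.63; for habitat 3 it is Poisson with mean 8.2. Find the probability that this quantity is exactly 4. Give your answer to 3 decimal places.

0.032

Conditional on each habitat, P(X = 4): 1: 0.0335604; 2: 0.0118072; 3: 0.0517404.
By total probability, P(X = 4) = 0.333333·0.0335604 + 0.333333·0.0118072 + 0.333333·0.0517404 = 0.0323693.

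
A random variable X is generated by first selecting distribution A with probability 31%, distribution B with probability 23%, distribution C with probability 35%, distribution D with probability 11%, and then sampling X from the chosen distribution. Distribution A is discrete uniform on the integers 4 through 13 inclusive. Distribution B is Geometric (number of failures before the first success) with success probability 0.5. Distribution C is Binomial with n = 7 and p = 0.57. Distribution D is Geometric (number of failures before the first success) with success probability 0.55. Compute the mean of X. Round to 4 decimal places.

Component means — A: 8.5; B: 1; C: 3.99; D: 0.818182.
E[X] = 0.31·8.5 + 0.23·1 + 0.35·3.99 + 0.11·0.818182 = 4.3515.

4.3515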